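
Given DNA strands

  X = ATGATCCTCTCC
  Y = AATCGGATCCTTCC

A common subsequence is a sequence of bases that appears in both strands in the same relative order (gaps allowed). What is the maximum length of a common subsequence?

One common subsequence of length 11: A at X[1]=Y[2], T at X[2]=Y[3], G at X[3]=Y[6], A at X[4]=Y[7], T at X[5]=Y[8], C at X[6]=Y[9], C at X[7]=Y[10], T at X[8]=Y[11], T at X[10]=Y[12], C at X[11]=Y[13], C at X[12]=Y[14]. dp[12][14] = 11 confirms this is the maximum.

11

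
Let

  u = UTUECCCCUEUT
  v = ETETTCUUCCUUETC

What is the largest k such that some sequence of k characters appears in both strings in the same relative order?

8

Match T (u #2, v #2); then E (u #4, v #3); then C (u #5, v #6); then C (u #6, v #9); then C (u #7, v #10); then U (u #9, v #12); then E (u #10, v #13); then T (u #12, v #14) — 8 characters in the same relative order in both. Since dp[12][15] = 8, nothing longer is possible.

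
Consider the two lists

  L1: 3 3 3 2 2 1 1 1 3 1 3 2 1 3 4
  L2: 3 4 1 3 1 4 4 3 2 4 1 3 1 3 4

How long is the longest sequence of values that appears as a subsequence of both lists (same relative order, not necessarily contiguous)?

One common subsequence of length 9: 3 (L1 #1, L2 #1); then 3 (L1 #2, L2 #4); then 3 (L1 #3, L2 #8); then 2 (L1 #4, L2 #9); then 1 (L1 #10, L2 #11); then 3 (L1 #11, L2 #12); then 1 (L1 #13, L2 #13); then 3 (L1 #14, L2 #14); then 4 (L1 #15, L2 #15). Since dp[15][15] = 9, nothing longer is possible.

9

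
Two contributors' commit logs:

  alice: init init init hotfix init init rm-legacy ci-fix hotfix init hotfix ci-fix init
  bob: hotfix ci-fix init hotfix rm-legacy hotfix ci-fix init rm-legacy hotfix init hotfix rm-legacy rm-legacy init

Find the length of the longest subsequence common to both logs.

8

Pick init at alice[1]=bob[3], then hotfix at alice[4]=bob[6], then init at alice[6]=bob[8], then rm-legacy at alice[7]=bob[9], then hotfix at alice[9]=bob[10], then init at alice[10]=bob[11], then hotfix at alice[11]=bob[12], then init at alice[13]=bob[15]; all 8 commits appear in both, in order. The LCS DP gives dp[13][15] = 8, so this is optimal.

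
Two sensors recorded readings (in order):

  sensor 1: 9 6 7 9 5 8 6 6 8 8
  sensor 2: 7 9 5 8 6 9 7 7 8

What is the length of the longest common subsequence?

6

One common subsequence of length 6: 7 (sensor 1 #3, sensor 2 #1); then 9 (sensor 1 #4, sensor 2 #2); then 5 (sensor 1 #5, sensor 2 #3); then 8 (sensor 1 #6, sensor 2 #4); then 6 (sensor 1 #7, sensor 2 #5); then 8 (sensor 1 #10, sensor 2 #9). dp[10][9] = 6 confirms this is the maximum.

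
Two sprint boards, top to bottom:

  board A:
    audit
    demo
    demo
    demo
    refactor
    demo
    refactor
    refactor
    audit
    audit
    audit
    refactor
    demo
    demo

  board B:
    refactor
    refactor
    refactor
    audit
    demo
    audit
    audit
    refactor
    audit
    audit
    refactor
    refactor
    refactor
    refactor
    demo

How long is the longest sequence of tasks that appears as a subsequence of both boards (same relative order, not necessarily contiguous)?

Pick refactor [5,1]; then refactor [7,2]; then refactor [8,3]; then audit [9,7]; then audit [10,9]; then audit [11,10]; then refactor [12,14]; then demo [14,15]; all 8 tasks appear in both, in order, and the DP table's final entry dp[14][15] is also 8, so no common subsequence is longer.

8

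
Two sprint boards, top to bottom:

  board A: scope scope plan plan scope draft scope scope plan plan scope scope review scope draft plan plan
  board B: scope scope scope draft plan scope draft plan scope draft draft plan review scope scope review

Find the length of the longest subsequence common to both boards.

Pick scope (board A #1, board B #2), then scope (board A #2, board B #3), then plan (board A #3, board B #5), then plan (board A #4, board B #8), then scope (board A #5, board B #9), then draft (board A #6, board B #11), then plan (board A #9, board B #12), then scope (board A #11, board B #14), then scope (board A #12, board B #15), then review (board A #13, board B #16); all 10 tasks appear in both, in order. The LCS DP gives dp[17][16] = 10, so this is optimal.

10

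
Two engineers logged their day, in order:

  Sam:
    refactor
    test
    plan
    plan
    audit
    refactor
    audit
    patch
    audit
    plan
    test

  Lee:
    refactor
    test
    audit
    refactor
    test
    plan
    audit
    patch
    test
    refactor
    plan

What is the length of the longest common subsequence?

Match refactor at Sam[1]=Lee[1] → test at Sam[2]=Lee[2] → audit at Sam[5]=Lee[3] → refactor at Sam[6]=Lee[4] → audit at Sam[7]=Lee[7] → patch at Sam[8]=Lee[8] → plan at Sam[10]=Lee[11] — 7 tasks in the same relative order in both. The LCS DP gives dp[11][11] = 7, so this is optimal.

7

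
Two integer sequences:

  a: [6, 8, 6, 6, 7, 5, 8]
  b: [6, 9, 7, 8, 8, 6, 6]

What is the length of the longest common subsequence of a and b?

Pick 6 at a[1]=b[1] → 8 at a[2]=b[5] → 6 at a[3]=b[6] → 6 at a[4]=b[7]; all 4 values appear in both, in order. dp[7][7] = 4 confirms this is the maximum.

4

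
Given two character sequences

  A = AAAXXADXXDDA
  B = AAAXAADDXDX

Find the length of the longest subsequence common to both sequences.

Taking A (A #1, B #1), A (A #2, B #2), A (A #3, B #3), X (A #4, B #4), A (A #6, B #6), D (A #7, B #8), X (A #8, B #9), X (A #9, B #11) gives a common subsequence of length 8. dp[12][11] = 8 confirms this is the maximum.

8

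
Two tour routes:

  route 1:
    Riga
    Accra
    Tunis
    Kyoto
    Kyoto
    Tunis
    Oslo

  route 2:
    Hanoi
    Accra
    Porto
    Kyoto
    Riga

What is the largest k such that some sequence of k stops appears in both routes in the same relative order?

2

Match Accra (route 1 #2, route 2 #2) → Kyoto (route 1 #4, route 2 #4) — 2 stops in the same relative order in both. The LCS DP gives dp[7][5] = 2, so this is optimal.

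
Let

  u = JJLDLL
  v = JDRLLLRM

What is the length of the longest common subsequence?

Pick J at u[1]=v[1]; then L at u[3]=v[4]; then L at u[5]=v[5]; then L at u[6]=v[6]; all 4 characters appear in both, in order, and the DP table's final entry dp[6][8] is also 4, so no common subsequence is longer.

4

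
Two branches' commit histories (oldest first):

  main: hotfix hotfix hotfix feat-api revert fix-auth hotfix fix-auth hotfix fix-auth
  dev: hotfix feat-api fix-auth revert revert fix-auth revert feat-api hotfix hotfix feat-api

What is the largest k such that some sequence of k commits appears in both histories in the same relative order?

Taking hotfix [3,1], feat-api [4,2], revert [5,5], fix-auth [6,6], hotfix [7,9], hotfix [9,10] gives a common subsequence of length 6, and the DP table's final entry dp[10][11] is also 6, so no common subsequence is longer.

6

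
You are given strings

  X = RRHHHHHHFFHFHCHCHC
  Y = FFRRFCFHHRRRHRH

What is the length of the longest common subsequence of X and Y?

8

Match R at X[1]=Y[3] → R at X[2]=Y[4] → F at X[9]=Y[5] → F at X[10]=Y[7] → H at X[11]=Y[8] → H at X[13]=Y[9] → H at X[15]=Y[13] → H at X[17]=Y[15] — 8 characters in the same relative order in both. The LCS DP gives dp[18][15] = 8, so this is optimal.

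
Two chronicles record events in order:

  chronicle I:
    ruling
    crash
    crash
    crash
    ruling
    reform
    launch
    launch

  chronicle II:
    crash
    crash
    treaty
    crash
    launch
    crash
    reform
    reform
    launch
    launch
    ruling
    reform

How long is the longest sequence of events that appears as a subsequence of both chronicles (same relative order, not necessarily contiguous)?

6

Pick crash [2,2], then crash [3,4], then crash [4,6], then reform [6,8], then launch [7,9], then launch [8,10]; all 6 events appear in both, in order, and the DP table's final entry dp[8][12] is also 6, so no common subsequence is longer.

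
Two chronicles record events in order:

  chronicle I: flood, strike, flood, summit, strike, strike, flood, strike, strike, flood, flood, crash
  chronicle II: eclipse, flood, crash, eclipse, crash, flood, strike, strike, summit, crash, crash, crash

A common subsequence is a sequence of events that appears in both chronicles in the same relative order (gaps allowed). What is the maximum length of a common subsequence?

Taking flood at chronicle I[1]=chronicle II[2], flood at chronicle I[3]=chronicle II[6], strike at chronicle I[5]=chronicle II[7], strike at chronicle I[6]=chronicle II[8], crash at chronicle I[12]=chronicle II[12] gives a common subsequence of length 5. Since dp[12][12] = 5, nothing longer is possible.

5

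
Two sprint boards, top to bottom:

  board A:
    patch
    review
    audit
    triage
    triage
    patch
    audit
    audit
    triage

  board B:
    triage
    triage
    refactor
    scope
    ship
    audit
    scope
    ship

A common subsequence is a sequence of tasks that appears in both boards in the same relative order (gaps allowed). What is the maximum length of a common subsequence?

3

Pick triage [4,1], triage [5,2], audit [7,6]; all 3 tasks appear in both, in order. Since dp[9][8] = 3, nothing longer is possible.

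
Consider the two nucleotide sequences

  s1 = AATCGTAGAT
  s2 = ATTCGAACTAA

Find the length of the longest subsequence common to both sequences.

7

Match A [1,1], T [3,3], C [4,4], G [5,5], T [6,9], A [7,10], A [9,11] — 7 bases in the same relative order in both. The LCS DP gives dp[10][11] = 7, so this is optimal.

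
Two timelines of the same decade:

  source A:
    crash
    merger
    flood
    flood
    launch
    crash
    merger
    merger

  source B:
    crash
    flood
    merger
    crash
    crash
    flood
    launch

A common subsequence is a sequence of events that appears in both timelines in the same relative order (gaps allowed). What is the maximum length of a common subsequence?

Taking crash [1,1]; then merger [2,3]; then flood [4,6]; then launch [5,7] gives a common subsequence of length 4. Since dp[8][7] = 4, nothing longer is possible.

4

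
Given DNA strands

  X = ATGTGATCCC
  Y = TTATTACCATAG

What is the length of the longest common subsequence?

6

Let dp[i][j] be the LCS length of the first i bases of X and the first j bases of Y. dp[i][j] = dp[i-1][j-1]+1 when the i-th and j-th bases match, else max(dp[i-1][j], dp[i][j-1]).
    ·  T  T  A  T  T  A  C  C  A  T  A  G
 ·  0  0  0  0  0  0  0  0  0  0  0  0  0
 A  0  0  0  1  1  1  1  1  1  1  1  1  1
 T  0  1  1  1  2  2  2  2  2  2  2  2  2
 G  0  1  1  1  2  2  2  2  2  2  2  2  3
 T  0  1  2  2  2  3  3  3  3  3  3  3  3
 G  0  1  2  2  2  3  3  3  3  3  3  3  4
 A  0  1  2  3  3  3  4  4  4  4  4  4  4
 T  0  1  2  3  4  4  4  4  4  4  5  5  5
 C  0  1  2  3  4  4  4  5  5  5  5  5  5
 C  0  1  2  3  4  4  4  5  6  6  6  6  6
 C  0  1  2  3  4  4  4  5  6  6  6  6  6
dp[10][12] = 6. One LCS (by backtracking along matches): ATTACC.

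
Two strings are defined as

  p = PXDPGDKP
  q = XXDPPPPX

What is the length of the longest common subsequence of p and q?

Let dp[i][j] be the LCS length of the first i characters of p and the first j characters of q. dp[i][j] = dp[i-1][j-1]+1 when the i-th and j-th characters match, else max(dp[i-1][j], dp[i][j-1]).
    ·  X  X  D  P  P  P  P  X
 ·  0  0  0  0  0  0  0  0  0
 P  0  0  0  0  1  1  1  1  1
 X  0  1  1  1  1  1  1  1  2
 D  0  1  1  2  2  2  2  2  2
 P  0  1  1  2  3  3  3  3  3
 G  0  1  1  2  3  3  3  3  3
 D  0  1  1  2  3  3  3  3  3
 K  0  1  1  2  3  3  3  3  3
 P  0  1  1  2  3  4  4  4  4
dp[8][8] = 4. One LCS (by backtracking along matches): XDPP.

4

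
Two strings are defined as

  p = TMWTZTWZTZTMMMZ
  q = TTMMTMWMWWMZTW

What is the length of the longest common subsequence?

Match T (p #1, q #2), then M (p #2, q #4), then T (p #4, q #5), then W (p #7, q #7), then M (p #12, q #8), then M (p #14, q #11), then Z (p #15, q #12) — 7 characters in the same relative order in both. Since dp[15][14] = 7, nothing longer is possible.

7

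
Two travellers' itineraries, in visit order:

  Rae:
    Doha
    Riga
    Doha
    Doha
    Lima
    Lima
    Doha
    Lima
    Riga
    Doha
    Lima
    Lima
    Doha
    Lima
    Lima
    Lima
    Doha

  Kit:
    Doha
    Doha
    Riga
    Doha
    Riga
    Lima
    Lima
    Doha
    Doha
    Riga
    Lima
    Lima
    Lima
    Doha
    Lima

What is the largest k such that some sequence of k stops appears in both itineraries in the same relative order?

Taking Doha [1,2] → Riga [2,3] → Doha [3,4] → Lima [5,6] → Lima [6,7] → Doha [7,9] → Lima [8,11] → Lima [11,12] → Lima [12,13] → Doha [13,14] → Lima [16,15] gives a common subsequence of length 11. dp[17][15] = 11 confirms this is the maximum.

11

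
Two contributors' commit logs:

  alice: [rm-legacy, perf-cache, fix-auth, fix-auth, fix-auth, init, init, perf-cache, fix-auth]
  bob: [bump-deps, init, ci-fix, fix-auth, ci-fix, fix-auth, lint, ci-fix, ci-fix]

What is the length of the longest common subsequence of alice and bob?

Taking fix-auth at alice[3]=bob[4] → fix-auth at alice[4]=bob[6] gives a common subsequence of length 2, and the DP table's final entry dp[9][9] is also 2, so no common subsequence is longer.

2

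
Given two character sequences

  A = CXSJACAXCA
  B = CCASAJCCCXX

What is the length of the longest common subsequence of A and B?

5

Let dp[i][j] be the LCS length of the first i characters of A and the first j characters of B. dp[i][j] = dp[i-1][j-1]+1 when the i-th and j-th characters match, else max(dp[i-1][j], dp[i][j-1]).
    ·  C  C  A  S  A  J  C  C  C  X  X
 ·  0  0  0  0  0  0  0  0  0  0  0  0
 C  0  1  1  1  1  1  1  1  1  1  1  1
 X  0  1  1  1  1  1  1  1  1  1  2  2
 S  0  1  1  1  2  2  2  2  2  2  2  2
 J  0  1  1  1  2  2  3  3  3  3  3  3
 A  0  1  1  2  2  3  3  3  3  3  3  3
 C  0  1  2  2  2  3  3  4  4  4  4  4
 A  0  1  2  3  3  3  3  4  4  4  4  4
 X  0  1  2  3  3  3  3  4  4  4  5  5
 C  0  1  2  3  3  3  3  4  5  5  5  5
 A  0  1  2  3  3  4  4  4  5  5  5  5
dp[10][11] = 5. One LCS (by backtracking along matches): CSJCX.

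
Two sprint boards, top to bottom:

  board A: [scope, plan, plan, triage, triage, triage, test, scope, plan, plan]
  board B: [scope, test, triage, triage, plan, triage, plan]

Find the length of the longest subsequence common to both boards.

One common subsequence of length 5: scope at board A[1]=board B[1]; then triage at board A[4]=board B[3]; then triage at board A[5]=board B[4]; then triage at board A[6]=board B[6]; then plan at board A[10]=board B[7]. The LCS DP gives dp[10][7] = 5, so this is optimal.

5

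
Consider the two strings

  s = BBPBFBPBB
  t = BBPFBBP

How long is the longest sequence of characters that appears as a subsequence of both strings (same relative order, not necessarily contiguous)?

6

Pick B [1,1]; then B [2,2]; then P [3,3]; then B [4,5]; then B [6,6]; then P [7,7]; all 6 characters appear in both, in order. The LCS DP gives dp[9][7] = 6, so this is optimal.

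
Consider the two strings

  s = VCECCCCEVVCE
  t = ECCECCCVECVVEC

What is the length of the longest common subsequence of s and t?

9

Pick C (s #2, t #3), then E (s #3, t #4), then C (s #4, t #5), then C (s #5, t #6), then C (s #6, t #7), then C (s #7, t #10), then V (s #9, t #11), then V (s #10, t #12), then C (s #11, t #14); all 9 characters appear in both, in order, and the DP table's final entry dp[12][14] is also 9, so no common subsequence is longer.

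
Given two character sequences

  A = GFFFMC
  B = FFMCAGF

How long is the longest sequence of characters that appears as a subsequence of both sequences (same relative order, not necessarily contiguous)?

Pick F [3,1], then F [4,2], then M [5,3], then C [6,4]; all 4 characters appear in both, in order. dp[6][7] = 4 confirms this is the maximum.

4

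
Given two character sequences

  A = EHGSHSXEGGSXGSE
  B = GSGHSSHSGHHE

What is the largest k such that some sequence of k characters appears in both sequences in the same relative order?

Taking G [3,1], S [4,2], H [5,4], S [6,6], S [11,8], G [13,9], E [15,12] gives a common subsequence of length 7. dp[15][12] = 7 confirms this is the maximum.

7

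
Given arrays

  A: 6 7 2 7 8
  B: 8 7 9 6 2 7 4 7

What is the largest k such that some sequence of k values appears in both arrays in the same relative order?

3

Match 6 (A #1, B #4), then 7 (A #2, B #6), then 7 (A #4, B #8) — 3 values in the same relative order in both, and the DP table's final entry dp[5][8] is also 3, so no common subsequence is longer.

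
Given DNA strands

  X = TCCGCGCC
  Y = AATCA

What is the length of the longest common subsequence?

2

Let dp[i][j] be the LCS length of the first i bases of X and the first j bases of Y. dp[i][j] = dp[i-1][j-1]+1 when the i-th and j-th bases match, else max(dp[i-1][j], dp[i][j-1]).
    ·  A  A  T  C  A
 ·  0  0  0  0  0  0
 T  0  0  0  1  1  1
 C  0  0  0  1  2  2
 C  0  0  0  1  2  2
 G  0  0  0  1  2  2
 C  0  0  0  1  2  2
 G  0  0  0  1  2  2
 C  0  0  0  1  2  2
 C  0  0  0  1  2  2
dp[8][5] = 2. One LCS (by backtracking along matches): TC.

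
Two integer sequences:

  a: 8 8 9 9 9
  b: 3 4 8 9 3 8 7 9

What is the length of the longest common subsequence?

Let dp[i][j] be the LCS length of the first i values of a and the first j values of b. dp[i][j] = dp[i-1][j-1]+1 when the i-th and j-th values match, else max(dp[i-1][j], dp[i][j-1]).
    ·  3  4  8  9  3  8  7  9
 ·  0  0  0  0  0  0  0  0  0
 8  0  0  0  1  1  1  1  1  1
 8  0  0  0  1  1  1  2  2  2
 9  0  0  0  1  2  2  2  2  3
 9  0  0  0  1  2  2  2  2  3
 9  0  0  0  1  2  2  2  2  3
dp[5][8] = 3. One LCS (by backtracking along matches): 8, 8, 9.

3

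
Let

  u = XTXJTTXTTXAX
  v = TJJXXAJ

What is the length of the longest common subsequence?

Let dp[i][j] be the LCS length of the first i characters of u and the first j characters of v. dp[i][j] = dp[i-1][j-1]+1 when the i-th and j-th characters match, else max(dp[i-1][j], dp[i][j-1]).
    ·  T  J  J  X  X  A  J
 ·  0  0  0  0  0  0  0  0
 X  0  0  0  0  1  1  1  1
 T  0  1  1  1  1  1  1  1
 X  0  1  1  1  2  2  2  2
 J  0  1  2  2  2  2  2  3
 T  0  1  2  2  2  2  2  3
 T  0  1  2  2  2  2  2  3
 X  0  1  2  2  3  3  3  3
 T  0  1  2  2  3  3  3  3
 T  0  1  2  2  3  3  3  3
 X  0  1  2  2  3  4  4  4
 A  0  1  2  2  3  4  5  5
 X  0  1  2  2  3  4  5  5
dp[12][7] = 5. One LCS (by backtracking along matches): TJXXA.

5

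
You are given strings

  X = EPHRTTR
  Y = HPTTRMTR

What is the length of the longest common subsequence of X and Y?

Let dp[i][j] be the LCS length of the first i characters of X and the first j characters of Y. dp[i][j] = dp[i-1][j-1]+1 when the i-th and j-th characters match, else max(dp[i-1][j], dp[i][j-1]).
    ·  H  P  T  T  R  M  T  R
 ·  0  0  0  0  0  0  0  0  0
 E  0  0  0  0  0  0  0  0  0
 P  0  0  1  1  1  1  1  1  1
 H  0  1  1  1  1  1  1  1  1
 R  0  1  1  1  1  2  2  2  2
 T  0  1  1  2  2  2  2  3  3
 T  0  1  1  2  3  3  3  3  3
 R  0  1  1  2  3  4  4  4  4
dp[7][8] = 4. One LCS (by backtracking along matches): PRTR.

4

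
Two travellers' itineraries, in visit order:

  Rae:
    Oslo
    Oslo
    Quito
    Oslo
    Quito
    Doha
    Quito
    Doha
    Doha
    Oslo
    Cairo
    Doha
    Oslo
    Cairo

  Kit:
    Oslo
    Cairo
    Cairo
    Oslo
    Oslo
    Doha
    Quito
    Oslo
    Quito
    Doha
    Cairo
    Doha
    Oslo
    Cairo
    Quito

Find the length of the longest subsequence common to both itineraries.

Pick Oslo at Rae[1]=Kit[4] → Oslo at Rae[2]=Kit[5] → Quito at Rae[3]=Kit[7] → Oslo at Rae[4]=Kit[8] → Quito at Rae[7]=Kit[9] → Doha at Rae[9]=Kit[10] → Cairo at Rae[11]=Kit[11] → Doha at Rae[12]=Kit[12] → Oslo at Rae[13]=Kit[13] → Cairo at Rae[14]=Kit[14]; all 10 stops appear in both, in order, and the DP table's final entry dp[14][15] is also 10, so no common subsequence is longer.

10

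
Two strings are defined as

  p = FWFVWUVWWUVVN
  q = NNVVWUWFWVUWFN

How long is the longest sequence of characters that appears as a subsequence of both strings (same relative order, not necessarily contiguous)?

7

One common subsequence of length 7: V [4,4], W [5,5], U [6,6], W [8,7], W [9,9], U [10,11], N [13,14]. The LCS DP gives dp[13][14] = 7, so this is optimal.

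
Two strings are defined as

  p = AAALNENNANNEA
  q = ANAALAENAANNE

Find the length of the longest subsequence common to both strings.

Pick A (p #1, q #1), then A (p #2, q #3), then A (p #3, q #4), then L (p #4, q #5), then E (p #6, q #7), then N (p #7, q #8), then A (p #9, q #10), then N (p #10, q #11), then N (p #11, q #12), then E (p #12, q #13); all 10 characters appear in both, in order, and the DP table's final entry dp[13][13] is also 10, so no common subsequence is longer.

10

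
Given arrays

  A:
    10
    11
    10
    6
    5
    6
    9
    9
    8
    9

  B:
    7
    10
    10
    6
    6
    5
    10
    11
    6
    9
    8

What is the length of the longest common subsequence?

Match 10 [1,2], then 10 [3,3], then 6 [4,5], then 5 [5,6], then 6 [6,9], then 9 [8,10], then 8 [9,11] — 7 values in the same relative order in both. The LCS DP gives dp[10][11] = 7, so this is optimal.

7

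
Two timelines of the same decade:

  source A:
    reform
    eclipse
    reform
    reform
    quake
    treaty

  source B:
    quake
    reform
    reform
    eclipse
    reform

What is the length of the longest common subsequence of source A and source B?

Pick reform (source A #1, source B #3), eclipse (source A #2, source B #4), reform (source A #4, source B #5); all 3 events appear in both, in order. Since dp[6][5] = 3, nothing longer is possible.

3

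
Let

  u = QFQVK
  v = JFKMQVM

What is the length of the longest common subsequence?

Let dp[i][j] be the LCS length of the first i characters of u and the first j characters of v. dp[i][j] = dp[i-1][j-1]+1 when the i-th and j-th characters match, else max(dp[i-1][j], dp[i][j-1]).
    ·  J  F  K  M  Q  V  M
 ·  0  0  0  0  0  0  0  0
 Q  0  0  0  0  0  1  1  1
 F  0  0  1  1  1  1  1  1
 Q  0  0  1  1  1  2  2  2
 V  0  0  1  1  1  2  3  3
 K  0  0  1  2  2  2  3  3
dp[5][7] = 3. One LCS (by backtracking along matches): FQV.

3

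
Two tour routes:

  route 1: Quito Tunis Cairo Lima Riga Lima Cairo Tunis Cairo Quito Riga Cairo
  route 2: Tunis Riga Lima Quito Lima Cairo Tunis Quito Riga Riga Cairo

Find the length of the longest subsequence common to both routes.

Pick Tunis at route 1[2]=route 2[1], then Lima at route 1[4]=route 2[3], then Lima at route 1[6]=route 2[5], then Cairo at route 1[7]=route 2[6], then Tunis at route 1[8]=route 2[7], then Quito at route 1[10]=route 2[8], then Riga at route 1[11]=route 2[10], then Cairo at route 1[12]=route 2[11]; all 8 stops appear in both, in order, and the DP table's final entry dp[12][11] is also 8, so no common subsequence is longer.

8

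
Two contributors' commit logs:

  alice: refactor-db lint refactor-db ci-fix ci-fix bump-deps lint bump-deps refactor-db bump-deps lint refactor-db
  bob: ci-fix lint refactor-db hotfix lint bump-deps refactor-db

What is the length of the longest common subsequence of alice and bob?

5

Taking lint (alice #2, bob #2), refactor-db (alice #3, bob #3), lint (alice #7, bob #5), bump-deps (alice #10, bob #6), refactor-db (alice #12, bob #7) gives a common subsequence of length 5. Since dp[12][7] = 5, nothing longer is possible.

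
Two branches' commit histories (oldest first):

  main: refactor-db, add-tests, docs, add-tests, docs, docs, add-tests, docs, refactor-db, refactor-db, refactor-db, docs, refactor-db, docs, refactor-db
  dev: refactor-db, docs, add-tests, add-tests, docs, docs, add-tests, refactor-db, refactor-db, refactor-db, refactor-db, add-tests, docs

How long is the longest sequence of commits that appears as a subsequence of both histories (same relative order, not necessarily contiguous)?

Taking refactor-db [1,1] → add-tests [2,3] → add-tests [4,4] → docs [5,5] → docs [6,6] → add-tests [7,7] → refactor-db [9,8] → refactor-db [10,9] → refactor-db [11,10] → refactor-db [13,11] → docs [14,13] gives a common subsequence of length 11, and the DP table's final entry dp[15][13] is also 11, so no common subsequence is longer.

11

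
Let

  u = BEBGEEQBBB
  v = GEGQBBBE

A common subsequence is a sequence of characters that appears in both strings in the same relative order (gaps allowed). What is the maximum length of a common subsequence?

6

Taking E [2,2]; then G [4,3]; then Q [7,4]; then B [8,5]; then B [9,6]; then B [10,7] gives a common subsequence of length 6. dp[10][8] = 6 confirms this is the maximum.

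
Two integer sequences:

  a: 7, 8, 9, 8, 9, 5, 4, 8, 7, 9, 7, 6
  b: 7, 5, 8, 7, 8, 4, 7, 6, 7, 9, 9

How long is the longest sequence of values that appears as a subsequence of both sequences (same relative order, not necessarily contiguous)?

Let dp[i][j] be the LCS length of the first i values of a and the first j values of b. dp[i][j] = dp[i-1][j-1]+1 when the i-th and j-th values match, else max(dp[i-1][j], dp[i][j-1]).
    ·  7  5  8  7  8  4  7  6  7  9  9
 ·  0  0  0  0  0  0  0  0  0  0  0  0
 7  0  1  1  1  1  1  1  1  1  1  1  1
 8  0  1  1  2  2  2  2  2  2  2  2  2
 9  0  1  1  2  2  2  2  2  2  2  3  3
 8  0  1  1  2  2  3  3  3  3  3  3  3
 9  0  1  1  2  2  3  3  3  3  3  4  4
 5  0  1  2  2  2  3  3  3  3  3  4  4
 4  0  1  2  2  2  3  4  4  4  4  4  4
 8  0  1  2  3  3  3  4  4  4  4  4  4
 7  0  1  2  3  4  4  4  5  5  5  5  5
 9  0  1  2  3  4  4  4  5  5  5  6  6
 7  0  1  2  3  4  4  4  5  5  6  6  6
 6  0  1  2  3  4  4  4  5  6  6  6  6
dp[12][11] = 6. One LCS (by backtracking along matches): 7, 8, 8, 4, 7, 9.

6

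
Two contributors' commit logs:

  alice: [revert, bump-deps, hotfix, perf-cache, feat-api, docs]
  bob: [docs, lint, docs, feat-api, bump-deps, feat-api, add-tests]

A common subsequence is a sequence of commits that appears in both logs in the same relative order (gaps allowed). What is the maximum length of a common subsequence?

One common subsequence of length 2: bump-deps [2,5]; then feat-api [5,6]. Since dp[6][7] = 2, nothing longer is possible.

2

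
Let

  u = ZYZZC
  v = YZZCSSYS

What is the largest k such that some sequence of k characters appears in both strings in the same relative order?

Taking Y at u[2]=v[1] → Z at u[3]=v[2] → Z at u[4]=v[3] → C at u[5]=v[4] gives a common subsequence of length 4. The LCS DP gives dp[5][8] = 4, so this is optimal.

4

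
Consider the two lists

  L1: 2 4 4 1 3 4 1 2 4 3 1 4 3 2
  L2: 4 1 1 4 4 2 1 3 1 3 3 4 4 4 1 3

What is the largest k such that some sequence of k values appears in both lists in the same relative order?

8

Match 4 [2,4]; then 4 [3,5]; then 1 [4,9]; then 3 [5,11]; then 4 [6,13]; then 4 [9,14]; then 1 [11,15]; then 3 [13,16] — 8 values in the same relative order in both. dp[14][16] = 8 confirms this is the maximum.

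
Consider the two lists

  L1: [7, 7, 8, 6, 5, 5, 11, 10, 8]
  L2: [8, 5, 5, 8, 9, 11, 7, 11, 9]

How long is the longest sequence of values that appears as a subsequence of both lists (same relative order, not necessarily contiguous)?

4

Pick 8 [3,1]; then 5 [5,2]; then 5 [6,3]; then 11 [7,8]; all 4 values appear in both, in order, and the DP table's final entry dp[9][9] is also 4, so no common subsequence is longer.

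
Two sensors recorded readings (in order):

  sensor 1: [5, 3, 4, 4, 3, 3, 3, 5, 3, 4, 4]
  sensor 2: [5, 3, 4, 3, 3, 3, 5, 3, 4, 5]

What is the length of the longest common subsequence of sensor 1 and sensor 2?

Match 5 (sensor 1 #1, sensor 2 #1), then 3 (sensor 1 #2, sensor 2 #2), then 4 (sensor 1 #4, sensor 2 #3), then 3 (sensor 1 #5, sensor 2 #4), then 3 (sensor 1 #6, sensor 2 #5), then 3 (sensor 1 #7, sensor 2 #6), then 5 (sensor 1 #8, sensor 2 #7), then 3 (sensor 1 #9, sensor 2 #8), then 4 (sensor 1 #10, sensor 2 #9) — 9 values in the same relative order in both. dp[11][10] = 9 confirms this is the maximum.

9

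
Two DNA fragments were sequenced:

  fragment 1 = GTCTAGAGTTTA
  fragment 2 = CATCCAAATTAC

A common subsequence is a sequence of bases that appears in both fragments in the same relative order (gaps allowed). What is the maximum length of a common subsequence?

Taking T at fragment 1[2]=fragment 2[3], C at fragment 1[3]=fragment 2[5], A at fragment 1[5]=fragment 2[7], A at fragment 1[7]=fragment 2[8], T at fragment 1[10]=fragment 2[9], T at fragment 1[11]=fragment 2[10], A at fragment 1[12]=fragment 2[11] gives a common subsequence of length 7. dp[12][12] = 7 confirms this is the maximum.

7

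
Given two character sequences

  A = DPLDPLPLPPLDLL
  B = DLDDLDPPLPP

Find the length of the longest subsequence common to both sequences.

8

One common subsequence of length 8: D at A[1]=B[4] → L at A[3]=B[5] → D at A[4]=B[6] → P at A[5]=B[7] → P at A[7]=B[8] → L at A[8]=B[9] → P at A[9]=B[10] → P at A[10]=B[11]. The LCS DP gives dp[14][11] = 8, so this is optimal.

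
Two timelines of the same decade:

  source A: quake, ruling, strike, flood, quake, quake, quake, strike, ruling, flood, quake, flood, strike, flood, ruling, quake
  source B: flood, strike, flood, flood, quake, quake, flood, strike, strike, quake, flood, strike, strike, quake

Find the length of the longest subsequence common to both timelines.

9

Taking strike (source A #3, source B #2); then flood (source A #4, source B #4); then quake (source A #5, source B #5); then quake (source A #6, source B #6); then strike (source A #8, source B #9); then quake (source A #11, source B #10); then flood (source A #12, source B #11); then strike (source A #13, source B #13); then quake (source A #16, source B #14) gives a common subsequence of length 9. The LCS DP gives dp[16][14] = 9, so this is optimal.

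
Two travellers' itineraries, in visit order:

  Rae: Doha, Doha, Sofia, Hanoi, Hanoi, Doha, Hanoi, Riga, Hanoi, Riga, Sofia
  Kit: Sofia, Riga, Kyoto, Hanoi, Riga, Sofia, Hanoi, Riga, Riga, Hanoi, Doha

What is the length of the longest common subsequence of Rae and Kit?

Pick Sofia at Rae[3]=Kit[1], then Hanoi at Rae[4]=Kit[4], then Hanoi at Rae[5]=Kit[7], then Riga at Rae[8]=Kit[9], then Hanoi at Rae[9]=Kit[10]; all 5 stops appear in both, in order. dp[11][11] = 5 confirms this is the maximum.

5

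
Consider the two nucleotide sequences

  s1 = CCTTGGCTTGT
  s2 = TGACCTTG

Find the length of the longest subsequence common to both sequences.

6

Match T at s1[4]=s2[1]; then G at s1[5]=s2[2]; then C at s1[7]=s2[5]; then T at s1[8]=s2[6]; then T at s1[9]=s2[7]; then G at s1[10]=s2[8] — 6 bases in the same relative order in both, and the DP table's final entry dp[11][8] is also 6, so no common subsequence is longer.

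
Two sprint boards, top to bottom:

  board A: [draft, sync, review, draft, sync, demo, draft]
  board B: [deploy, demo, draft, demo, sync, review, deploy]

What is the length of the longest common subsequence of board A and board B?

3

Match draft [1,3]; then sync [2,5]; then review [3,6] — 3 tasks in the same relative order in both. dp[7][7] = 3 confirms this is the maximum.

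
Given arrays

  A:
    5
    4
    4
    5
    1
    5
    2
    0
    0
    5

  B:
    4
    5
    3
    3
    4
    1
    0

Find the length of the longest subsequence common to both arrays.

Taking 5 at A[1]=B[2], 4 at A[3]=B[5], 1 at A[5]=B[6], 0 at A[9]=B[7] gives a common subsequence of length 4, and the DP table's final entry dp[10][7] is also 4, so no common subsequence is longer.

4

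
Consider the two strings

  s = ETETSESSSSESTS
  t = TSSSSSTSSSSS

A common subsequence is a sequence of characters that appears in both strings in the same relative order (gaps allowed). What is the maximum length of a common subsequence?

Taking T at s[2]=t[1], S at s[5]=t[5], S at s[7]=t[6], S at s[8]=t[8], S at s[9]=t[9], S at s[10]=t[10], S at s[12]=t[11], S at s[14]=t[12] gives a common subsequence of length 8. The LCS DP gives dp[14][12] = 8, so this is optimal.

8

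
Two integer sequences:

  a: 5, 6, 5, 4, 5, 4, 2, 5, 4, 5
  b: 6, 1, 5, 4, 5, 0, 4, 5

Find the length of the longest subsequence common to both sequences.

Let dp[i][j] be the LCS length of the first i values of a and the first j values of b. dp[i][j] = dp[i-1][j-1]+1 when the i-th and j-th values match, else max(dp[i-1][j], dp[i][j-1]).
    ·  6  1  5  4  5  0  4  5
 ·  0  0  0  0  0  0  0  0  0
 5  0  0  0  1  1  1  1  1  1
 6  0  1  1  1  1  1  1  1  1
 5  0  1  1  2  2  2  2  2  2
 4  0  1  1  2  3  3  3  3  3
 5  0  1  1  2  3  4  4  4  4
 4  0  1  1  2  3  4  4  5  5
 2  0  1  1  2  3  4  4  5  5
 5  0  1  1  2  3  4  4  5  6
 4  0  1  1  2  3  4  4  5  6
 5  0  1  1  2  3  4  4  5  6
dp[10][8] = 6. One LCS (by backtracking along matches): 6, 5, 4, 5, 4, 5.

6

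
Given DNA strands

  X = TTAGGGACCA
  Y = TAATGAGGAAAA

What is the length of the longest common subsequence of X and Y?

7

Let dp[i][j] be the LCS length of the first i bases of X and the first j bases of Y. dp[i][j] = dp[i-1][j-1]+1 when the i-th and j-th bases match, else max(dp[i-1][j], dp[i][j-1]).
    ·  T  A  A  T  G  A  G  G  A  A  A  A
 ·  0  0  0  0  0  0  0  0  0  0  0  0  0
 T  0  1  1  1  1  1  1  1  1  1  1  1  1
 T  0  1  1  1  2  2  2  2  2  2  2  2  2
 A  0  1  2  2  2  2  3  3  3  3  3  3  3
 G  0  1  2  2  2  3  3  4  4  4  4  4  4
 G  0  1  2  2  2  3  3  4  5  5  5  5  5
 G  0  1  2  2  2  3  3  4  5  5  5  5  5
 A  0  1  2  3  3  3  4  4  5  6  6  6  6
 C  0  1  2  3  3  3  4  4  5  6  6  6  6
 C  0  1  2  3  3  3  4  4  5  6  6  6  6
 A  0  1  2  3  3  3  4  4  5  6  7  7  7
dp[10][12] = 7. One LCS (by backtracking along matches): TTAGGAA.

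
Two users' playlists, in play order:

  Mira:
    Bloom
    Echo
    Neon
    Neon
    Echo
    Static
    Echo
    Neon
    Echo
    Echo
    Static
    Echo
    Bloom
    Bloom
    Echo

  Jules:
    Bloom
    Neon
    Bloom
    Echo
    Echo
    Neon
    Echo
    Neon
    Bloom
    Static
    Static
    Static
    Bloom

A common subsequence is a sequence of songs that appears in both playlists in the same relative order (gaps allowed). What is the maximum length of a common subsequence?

8

Pick Bloom (Mira #1, Jules #1), then Neon (Mira #3, Jules #2), then Echo (Mira #5, Jules #4), then Echo (Mira #7, Jules #5), then Neon (Mira #8, Jules #6), then Echo (Mira #9, Jules #7), then Static (Mira #11, Jules #12), then Bloom (Mira #14, Jules #13); all 8 songs appear in both, in order. dp[15][13] = 8 confirms this is the maximum.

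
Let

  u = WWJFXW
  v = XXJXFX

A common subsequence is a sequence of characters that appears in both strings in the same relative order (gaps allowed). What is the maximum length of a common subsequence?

Match J at u[3]=v[3], F at u[4]=v[5], X at u[5]=v[6] — 3 characters in the same relative order in both. Since dp[6][6] = 3, nothing longer is possible.

3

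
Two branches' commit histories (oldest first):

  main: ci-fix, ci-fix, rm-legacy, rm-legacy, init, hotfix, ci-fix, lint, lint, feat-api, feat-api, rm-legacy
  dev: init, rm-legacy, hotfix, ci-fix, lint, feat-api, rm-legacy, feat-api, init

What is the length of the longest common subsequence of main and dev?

Match rm-legacy [4,2], hotfix [6,3], ci-fix [7,4], lint [9,5], feat-api [10,6], feat-api [11,8] — 6 commits in the same relative order in both. dp[12][9] = 6 confirms this is the maximum.

6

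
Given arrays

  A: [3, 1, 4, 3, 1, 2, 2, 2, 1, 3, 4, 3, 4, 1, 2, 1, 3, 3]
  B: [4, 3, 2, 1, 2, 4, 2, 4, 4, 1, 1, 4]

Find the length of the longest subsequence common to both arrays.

9

One common subsequence of length 9: 4 [3,1], 3 [4,2], 1 [5,4], 2 [6,5], 2 [8,7], 4 [11,8], 4 [13,9], 1 [14,10], 1 [16,11]. dp[18][12] = 9 confirms this is the maximum.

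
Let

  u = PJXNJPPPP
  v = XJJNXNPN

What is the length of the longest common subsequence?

Taking J at u[2]=v[3] → X at u[3]=v[5] → N at u[4]=v[6] → P at u[6]=v[7] gives a common subsequence of length 4. Since dp[9][8] = 4, nothing longer is possible.

4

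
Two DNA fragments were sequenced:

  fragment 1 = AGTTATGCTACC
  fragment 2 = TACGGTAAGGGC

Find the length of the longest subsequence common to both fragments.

Taking A at fragment 1[1]=fragment 2[2]; then G at fragment 1[2]=fragment 2[5]; then T at fragment 1[3]=fragment 2[6]; then A at fragment 1[5]=fragment 2[8]; then G at fragment 1[7]=fragment 2[11]; then C at fragment 1[12]=fragment 2[12] gives a common subsequence of length 6. dp[12][12] = 6 confirms this is the maximum.

6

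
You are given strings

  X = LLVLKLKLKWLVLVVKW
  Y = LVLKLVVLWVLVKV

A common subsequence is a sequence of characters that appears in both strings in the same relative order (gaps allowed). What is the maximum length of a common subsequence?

One common subsequence of length 11: L (X #2, Y #1), then V (X #3, Y #2), then L (X #4, Y #3), then K (X #5, Y #4), then L (X #6, Y #5), then L (X #8, Y #8), then W (X #10, Y #9), then V (X #12, Y #10), then L (X #13, Y #11), then V (X #14, Y #12), then V (X #15, Y #14). dp[17][14] = 11 confirms this is the maximum.

11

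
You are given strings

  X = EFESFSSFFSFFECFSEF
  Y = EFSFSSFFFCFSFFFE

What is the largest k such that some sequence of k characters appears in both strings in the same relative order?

Taking E [1,1]; then F [2,2]; then S [4,3]; then F [5,4]; then S [6,5]; then S [7,6]; then F [8,9]; then F [9,11]; then S [10,12]; then F [11,13]; then F [12,14]; then F [15,15]; then E [17,16] gives a common subsequence of length 13. The LCS DP gives dp[18][16] = 13, so this is optimal.

13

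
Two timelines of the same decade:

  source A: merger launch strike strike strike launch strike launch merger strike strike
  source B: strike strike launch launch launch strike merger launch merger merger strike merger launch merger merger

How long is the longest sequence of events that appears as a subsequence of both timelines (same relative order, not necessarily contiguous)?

7

Taking strike (source A #3, source B #1) → strike (source A #4, source B #2) → strike (source A #5, source B #6) → launch (source A #6, source B #8) → strike (source A #7, source B #11) → launch (source A #8, source B #13) → merger (source A #9, source B #15) gives a common subsequence of length 7. Since dp[11][15] = 7, nothing longer is possible.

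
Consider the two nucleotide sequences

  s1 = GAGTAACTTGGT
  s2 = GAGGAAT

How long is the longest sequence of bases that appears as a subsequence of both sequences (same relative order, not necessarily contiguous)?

One common subsequence of length 6: G at s1[1]=s2[1]; then A at s1[2]=s2[2]; then G at s1[3]=s2[4]; then A at s1[5]=s2[5]; then A at s1[6]=s2[6]; then T at s1[12]=s2[7], and the DP table's final entry dp[12][7] is also 6, so no common subsequence is longer.

6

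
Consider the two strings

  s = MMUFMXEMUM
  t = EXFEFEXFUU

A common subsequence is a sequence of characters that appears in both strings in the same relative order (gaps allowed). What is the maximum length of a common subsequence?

One common subsequence of length 3: F at s[4]=t[5], then X at s[6]=t[7], then U at s[9]=t[10], and the DP table's final entry dp[10][10] is also 3, so no common subsequence is longer.

3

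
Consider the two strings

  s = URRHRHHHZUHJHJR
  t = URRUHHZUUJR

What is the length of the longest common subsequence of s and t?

9

Pick U [1,1], R [2,2], R [3,3], H [7,5], H [8,6], Z [9,7], U [10,9], J [14,10], R [15,11]; all 9 characters appear in both, in order. The LCS DP gives dp[15][11] = 9, so this is optimal.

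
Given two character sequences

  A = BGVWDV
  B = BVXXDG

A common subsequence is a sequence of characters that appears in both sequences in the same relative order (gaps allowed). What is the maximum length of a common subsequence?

3

Let dp[i][j] be the LCS length of the first i characters of A and the first j characters of B. dp[i][j] = dp[i-1][j-1]+1 when the i-th and j-th characters match, else max(dp[i-1][j], dp[i][j-1]).
    ·  B  V  X  X  D  G
 ·  0  0  0  0  0  0  0
 B  0  1  1  1  1  1  1
 G  0  1  1  1  1  1  2
 V  0  1  2  2  2  2  2
 W  0  1  2  2  2  2  2
 D  0  1  2  2  2  3  3
 V  0  1  2  2  2  3  3
dp[6][6] = 3. One LCS (by backtracking along matches): BVD.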